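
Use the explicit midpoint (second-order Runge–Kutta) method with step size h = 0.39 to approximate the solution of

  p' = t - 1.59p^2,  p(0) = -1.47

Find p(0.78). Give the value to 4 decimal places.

-62.5331

Midpoint: k1 = f(t_n, p_n); k2 = f(t_n + h/2, p_n + (h/2)·k1); p_{n+1} = p_n + h·k2.
t=0.000000, p=-1.470000:
  k1 = f(0.000000, -1.470000) = -3.435831
  k2 = f(0.195000, -2.139987) = -7.086476
  p ← -1.470000 + 0.39·(-7.086476) = -4.233726
t=0.390000, p=-4.233726:
  k1 = f(0.390000, -4.233726) = -28.109847
  k2 = f(0.585000, -9.715146) = -149.485652
  p ← -4.233726 + 0.39·(-149.485652) = -62.533130
p(0.78) ≈ -62.5331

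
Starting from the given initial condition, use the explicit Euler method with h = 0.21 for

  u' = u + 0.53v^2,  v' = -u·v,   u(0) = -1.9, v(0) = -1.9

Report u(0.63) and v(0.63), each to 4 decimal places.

Euler on (u,v): u_{n+1} = u_n + h·u', v_{n+1} = v_n + h·v'.
0.000000: (-1.900000, -1.900000); f=(0.013300, -3.610000) → (-1.897207, -2.658100)
0.210000: (-1.897207, -2.658100); f=(1.847506, -5.042966) → (-1.509231, -3.717123)
0.420000: (-1.509231, -3.717123); f=(5.813780, -5.609996) → (-0.288337, -4.895222)
(u(0.63), v(0.63)) ≈ (-0.2883, -4.8952)

-0.2883, -4.8952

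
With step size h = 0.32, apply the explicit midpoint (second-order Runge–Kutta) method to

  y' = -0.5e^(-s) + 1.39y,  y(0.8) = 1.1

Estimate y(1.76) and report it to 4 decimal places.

Midpoint: k1 = f(s_n, y_n); k2 = f(s_n + h/2, y_n + (h/2)·k1); y_{n+1} = y_n + h·k2.
s=0.800000, y=1.100000:
  k1 = f(0.800000, 1.100000) = 1.304336
  k2 = f(0.960000, 1.308694) = 1.627638
  y ← 1.100000 + 0.32·1.627638 = 1.620844
s=1.120000, y=1.620844:
  k1 = f(1.120000, 1.620844) = 2.089833
  k2 = f(1.280000, 1.955217) = 2.578734
  y ← 1.620844 + 0.32·2.578734 = 2.446039
s=1.440000, y=2.446039:
  k1 = f(1.440000, 2.446039) = 3.281530
  k2 = f(1.600000, 2.971084) = 4.028858
  y ← 2.446039 + 0.32·4.028858 = 3.735273
y(1.76) ≈ 3.7353

3.7353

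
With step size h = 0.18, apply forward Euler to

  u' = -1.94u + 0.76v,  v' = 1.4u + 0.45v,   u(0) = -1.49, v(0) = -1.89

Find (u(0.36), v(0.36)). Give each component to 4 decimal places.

-1.1302, -2.9240

Euler on (u,v): u_{n+1} = u_n + h·u', v_{n+1} = v_n + h·v'.
0.000000: (-1.490000, -1.890000); f=(1.454200, -2.936500) → (-1.228244, -2.418570)
0.180000: (-1.228244, -2.418570); f=(0.544680, -2.807898) → (-1.130202, -2.923992)
(u(0.36), v(0.36)) ≈ (-1.1302, -2.9240)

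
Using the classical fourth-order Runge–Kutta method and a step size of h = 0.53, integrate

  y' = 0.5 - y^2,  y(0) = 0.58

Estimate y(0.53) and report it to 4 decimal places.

RK4: k1 = f(x_n, y_n); k2 = f(x_n + h/2, y_n + (h/2)·k1); k3 = f(x_n + h/2, y_n + (h/2)·k2); k4 = f(x_n + h, y_n + h·k3); y_{n+1} = y_n + (h/6)·(k1 + 2k2 + 2k3 + k4).
x=0.000000, y=0.580000:
  k1 = f(0.000000, 0.580000) = 0.163600
  k2 = f(0.265000, 0.623354) = 0.111430
  k3 = f(0.265000, 0.609529) = 0.128475
  k4 = f(0.530000, 0.648091) = 0.079977
  y ← 0.580000 + (0.53/6)·(k1 + 2k2 + 2k3 + k4) = 0.643899
y(0.53) ≈ 0.6439

0.6439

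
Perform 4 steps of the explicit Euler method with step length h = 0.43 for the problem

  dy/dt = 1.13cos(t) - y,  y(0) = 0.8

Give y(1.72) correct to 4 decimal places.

0.6333

Euler: y_{n+1} = y_n + h·f(t_n, y_n).
t=0.000000, y=0.800000: f=0.330000 → y ← 0.800000 + 0.43·0.330000 = 0.941900
t=0.430000, y=0.941900: f=0.085231 → y ← 0.941900 + 0.43·0.085231 = 0.978549
t=0.860000, y=0.978549: f=-0.241295 → y ← 0.978549 + 0.43·(-0.241295) = 0.874793
t=1.290000, y=0.874793: f=-0.561646 → y ← 0.874793 + 0.43·(-0.561646) = 0.633285
y(1.72) ≈ 0.6333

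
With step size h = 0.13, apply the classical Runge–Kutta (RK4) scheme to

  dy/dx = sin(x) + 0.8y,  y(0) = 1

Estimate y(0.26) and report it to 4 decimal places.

1.2673

RK4: k1 = f(x_n, y_n); k2 = f(x_n + h/2, y_n + (h/2)·k1); k3 = f(x_n + h/2, y_n + (h/2)·k2); k4 = f(x_n + h, y_n + h·k3); y_{n+1} = y_n + (h/6)·(k1 + 2k2 + 2k3 + k4).
x=0.000000, y=1.000000:
  k1 = f(0.000000, 1.000000) = 0.800000
  k2 = f(0.065000, 1.052000) = 0.906554
  k3 = f(0.065000, 1.058926) = 0.912095
  k4 = f(0.130000, 1.118572) = 1.024492
  y ← 1.000000 + (0.13/6)·(k1 + 2k2 + 2k3 + k4) = 1.118339
x=0.130000, y=1.118339:
  k1 = f(0.130000, 1.118339) = 1.024305
  k2 = f(0.195000, 1.184919) = 1.141701
  k3 = f(0.195000, 1.192549) = 1.147806
  k4 = f(0.260000, 1.267554) = 1.271123
  y ← 1.118339 + (0.13/6)·(k1 + 2k2 + 2k3 + k4) = 1.267285
y(0.26) ≈ 1.2673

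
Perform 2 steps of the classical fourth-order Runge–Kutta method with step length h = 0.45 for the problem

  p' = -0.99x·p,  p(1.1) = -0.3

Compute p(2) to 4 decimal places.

-0.0758

RK4: k1 = f(x_n, p_n); k2 = f(x_n + h/2, p_n + (h/2)·k1); k3 = f(x_n + h/2, p_n + (h/2)·k2); k4 = f(x_n + h, p_n + h·k3); p_{n+1} = p_n + (h/6)·(k1 + 2k2 + 2k3 + k4).
x=1.100000, p=-0.300000:
  k1 = f(1.100000, -0.300000) = 0.326700
  k2 = f(1.325000, -0.226492) = 0.297102
  k3 = f(1.325000, -0.233152) = 0.305837
  k4 = f(1.550000, -0.162373) = 0.249162
  p ← -0.300000 + (0.45/6)·(k1 + 2k2 + 2k3 + k4) = -0.166370
x=1.550000, p=-0.166370:
  k1 = f(1.550000, -0.166370) = 0.255294
  k2 = f(1.775000, -0.108928) = 0.191414
  k3 = f(1.775000, -0.123301) = 0.216671
  k4 = f(2.000000, -0.068867) = 0.136358
  p ← -0.166370 + (0.45/6)·(k1 + 2k2 + 2k3 + k4) = -0.075783
p(2) ≈ -0.0758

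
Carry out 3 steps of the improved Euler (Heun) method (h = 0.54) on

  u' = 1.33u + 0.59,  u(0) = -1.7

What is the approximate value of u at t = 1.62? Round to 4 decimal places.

-10.1388

Heun: k1 = f(t_n, u_n); k2 = f(t_n + h, u_n + h·k1); u_{n+1} = u_n + (h/2)·(k1 + k2).
t=0.000000, u=-1.700000:
  k1 = f(0.000000, -1.700000) = -1.671000
  k2 = f(0.540000, -2.602340) = -2.871112
  u ← -1.700000 + (0.54/2)·(-1.671000 + (-2.871112)) = -2.926370
t=0.540000, u=-2.926370:
  k1 = f(0.540000, -2.926370) = -3.302072
  k2 = f(1.080000, -4.709489) = -5.673621
  u ← -2.926370 + (0.54/2)·(-3.302072 + (-5.673621)) = -5.349808
t=1.080000, u=-5.349808:
  k1 = f(1.080000, -5.349808) = -6.525244
  k2 = f(1.620000, -8.873439) = -11.211674
  u ← -5.349808 + (0.54/2)·(-6.525244 + (-11.211674)) = -10.138775
u(1.62) ≈ -10.1388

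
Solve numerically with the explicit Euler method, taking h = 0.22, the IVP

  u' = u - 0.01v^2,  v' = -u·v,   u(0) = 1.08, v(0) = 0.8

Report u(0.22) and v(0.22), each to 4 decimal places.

Euler on (u,v): u_{n+1} = u_n + h·u', v_{n+1} = v_n + h·v'.
0.000000: (1.080000, 0.800000); f=(1.073600, -0.864000) → (1.316192, 0.609920)
(u(0.22), v(0.22)) ≈ (1.3162, 0.6099)

1.3162, 0.6099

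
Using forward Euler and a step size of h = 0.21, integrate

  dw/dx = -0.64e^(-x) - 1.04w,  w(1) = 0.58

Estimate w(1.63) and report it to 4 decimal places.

0.1829

Euler: w_{n+1} = w_n + h·f(x_n, w_n).
x=1.000000, w=0.580000: f=-0.838643 → w ← 0.580000 + 0.21·(-0.838643) = 0.403885
x=1.210000, w=0.403885: f=-0.610887 → w ← 0.403885 + 0.21·(-0.610887) = 0.275599
x=1.420000, w=0.275599: f=-0.441320 → w ← 0.275599 + 0.21·(-0.441320) = 0.182922
w(1.63) ≈ 0.1829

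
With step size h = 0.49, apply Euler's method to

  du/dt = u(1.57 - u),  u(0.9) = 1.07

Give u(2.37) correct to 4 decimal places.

Euler: u_{n+1} = u_n + h·f(t_n, u_n).
t=0.900000, u=1.070000: f=0.535000 → u ← 1.070000 + 0.49·0.535000 = 1.332150
t=1.390000, u=1.332150: f=0.316852 → u ← 1.332150 + 0.49·0.316852 = 1.487407
t=1.880000, u=1.487407: f=0.122849 → u ← 1.487407 + 0.49·0.122849 = 1.547603
u(2.37) ≈ 1.5476

1.5476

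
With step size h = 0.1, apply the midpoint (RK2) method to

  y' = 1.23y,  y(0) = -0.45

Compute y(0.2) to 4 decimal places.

Midpoint: k1 = f(t_n, y_n); k2 = f(t_n + h/2, y_n + (h/2)·k1); y_{n+1} = y_n + h·k2.
t=0.000000, y=-0.450000:
  k1 = f(0.000000, -0.450000) = -0.553500
  k2 = f(0.050000, -0.477675) = -0.587540
  y ← -0.450000 + 0.1·(-0.587540) = -0.508754
t=0.100000, y=-0.508754:
  k1 = f(0.100000, -0.508754) = -0.625767
  k2 = f(0.150000, -0.540042) = -0.664252
  y ← -0.508754 + 0.1·(-0.664252) = -0.575179
y(0.2) ≈ -0.5752

-0.5752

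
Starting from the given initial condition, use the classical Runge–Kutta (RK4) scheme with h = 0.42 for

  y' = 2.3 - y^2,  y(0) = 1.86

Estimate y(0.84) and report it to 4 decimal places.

1.5460

RK4: k1 = f(t_n, y_n); k2 = f(t_n + h/2, y_n + (h/2)·k1); k3 = f(t_n + h/2, y_n + (h/2)·k2); k4 = f(t_n + h, y_n + h·k3); y_{n+1} = y_n + (h/6)·(k1 + 2k2 + 2k3 + k4).
t=0.000000, y=1.860000:
  k1 = f(0.000000, 1.860000) = -1.159600
  k2 = f(0.210000, 1.616484) = -0.313021
  k3 = f(0.210000, 1.794266) = -0.919389
  k4 = f(0.420000, 1.473856) = 0.127747
  y ← 1.860000 + (0.42/6)·(k1 + 2k2 + 2k3 + k4) = 1.615233
t=0.420000, y=1.615233:
  k1 = f(0.420000, 1.615233) = -0.308977
  k2 = f(0.630000, 1.550348) = -0.103578
  k3 = f(0.630000, 1.593482) = -0.239183
  k4 = f(0.840000, 1.514776) = 0.005454
  y ← 1.615233 + (0.42/6)·(k1 + 2k2 + 2k3 + k4) = 1.546000
y(0.84) ≈ 1.5460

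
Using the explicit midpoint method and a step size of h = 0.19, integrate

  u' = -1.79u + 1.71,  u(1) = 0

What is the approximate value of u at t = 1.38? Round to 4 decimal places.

0.4632

Midpoint: k1 = f(t_n, u_n); k2 = f(t_n + h/2, u_n + (h/2)·k1); u_{n+1} = u_n + h·k2.
t=1.000000, u=0.000000:
  k1 = f(1.000000, 0.000000) = 1.710000
  k2 = f(1.095000, 0.162450) = 1.419214
  u ← 0.000000 + 0.19·1.419214 = 0.269651
t=1.190000, u=0.269651:
  k1 = f(1.190000, 0.269651) = 1.227325
  k2 = f(1.285000, 0.386247) = 1.018619
  u ← 0.269651 + 0.19·1.018619 = 0.463188
u(1.38) ≈ 0.4632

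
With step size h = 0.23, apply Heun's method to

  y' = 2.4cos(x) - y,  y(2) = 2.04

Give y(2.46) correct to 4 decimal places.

Heun: k1 = f(x_n, y_n); k2 = f(x_n + h, y_n + h·k1); y_{n+1} = y_n + (h/2)·(k1 + k2).
x=2.000000, y=2.040000:
  k1 = f(2.000000, 2.040000) = -3.038752
  k2 = f(2.230000, 1.341087) = -2.811057
  y ← 2.040000 + (0.23/2)·(-3.038752 + (-2.811057)) = 1.367272
x=2.230000, y=1.367272:
  k1 = f(2.230000, 1.367272) = -2.837242
  k2 = f(2.460000, 0.714706) = -2.578475
  y ← 1.367272 + (0.23/2)·(-2.837242 + (-2.578475)) = 0.744464
y(2.46) ≈ 0.7445

0.7445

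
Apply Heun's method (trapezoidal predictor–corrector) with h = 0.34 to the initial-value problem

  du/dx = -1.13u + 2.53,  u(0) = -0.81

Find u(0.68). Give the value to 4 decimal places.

0.7890

Heun: k1 = f(x_n, u_n); k2 = f(x_n + h, u_n + h·k1); u_{n+1} = u_n + (h/2)·(k1 + k2).
x=0.000000, u=-0.810000:
  k1 = f(0.000000, -0.810000) = 3.445300
  k2 = f(0.340000, 0.361402) = 2.121616
  u ← -0.810000 + (0.34/2)·(3.445300 + 2.121616) = 0.136376
x=0.340000, u=0.136376:
  k1 = f(0.340000, 0.136376) = 2.375895
  k2 = f(0.680000, 0.944180) = 1.463076
  u ← 0.136376 + (0.34/2)·(2.375895 + 1.463076) = 0.789001
u(0.68) ≈ 0.7890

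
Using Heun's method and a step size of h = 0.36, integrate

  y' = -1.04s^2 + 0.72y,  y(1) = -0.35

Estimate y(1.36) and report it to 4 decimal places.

Heun: k1 = f(s_n, y_n); k2 = f(s_n + h, y_n + h·k1); y_{n+1} = y_n + (h/2)·(k1 + k2).
s=1.000000, y=-0.350000:
  k1 = f(1.000000, -0.350000) = -1.292000
  k2 = f(1.360000, -0.815120) = -2.510470
  y ← -0.350000 + (0.36/2)·(-1.292000 + (-2.510470)) = -1.034445
y(1.36) ≈ -1.0344

-1.0344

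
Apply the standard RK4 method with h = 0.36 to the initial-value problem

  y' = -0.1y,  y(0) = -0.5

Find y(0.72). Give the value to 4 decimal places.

RK4: k1 = f(s_n, y_n); k2 = f(s_n + h/2, y_n + (h/2)·k1); k3 = f(s_n + h/2, y_n + (h/2)·k2); k4 = f(s_n + h, y_n + h·k3); y_{n+1} = y_n + (h/6)·(k1 + 2k2 + 2k3 + k4).
s=0.000000, y=-0.500000:
  k1 = f(0.000000, -0.500000) = 0.050000
  k2 = f(0.180000, -0.491000) = 0.049100
  k3 = f(0.180000, -0.491162) = 0.049116
  k4 = f(0.360000, -0.482318) = 0.048232
  y ← -0.500000 + (0.36/6)·(k1 + 2k2 + 2k3 + k4) = -0.482320
s=0.360000, y=-0.482320:
  k1 = f(0.360000, -0.482320) = 0.048232
  k2 = f(0.540000, -0.473638) = 0.047364
  k3 = f(0.540000, -0.473795) = 0.047379
  k4 = f(0.720000, -0.465264) = 0.046526
  y ← -0.482320 + (0.36/6)·(k1 + 2k2 + 2k3 + k4) = -0.465265
y(0.72) ≈ -0.4653

-0.4653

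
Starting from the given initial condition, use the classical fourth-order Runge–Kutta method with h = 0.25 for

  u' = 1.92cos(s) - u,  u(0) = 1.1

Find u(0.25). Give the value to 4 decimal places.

1.2767

RK4: k1 = f(s_n, u_n); k2 = f(s_n + h/2, u_n + (h/2)·k1); k3 = f(s_n + h/2, u_n + (h/2)·k2); k4 = f(s_n + h, u_n + h·k3); u_{n+1} = u_n + (h/6)·(k1 + 2k2 + 2k3 + k4).
s=0.000000, u=1.100000:
  k1 = f(0.000000, 1.100000) = 0.820000
  k2 = f(0.125000, 1.202500) = 0.702520
  k3 = f(0.125000, 1.187815) = 0.717205
  k4 = f(0.250000, 1.279301) = 0.581011
  u ← 1.100000 + (0.25/6)·(k1 + 2k2 + 2k3 + k4) = 1.276686
u(0.25) ≈ 1.2767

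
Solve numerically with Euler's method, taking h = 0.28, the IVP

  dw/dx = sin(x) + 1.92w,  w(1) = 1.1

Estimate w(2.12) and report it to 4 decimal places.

8.3396

Euler: w_{n+1} = w_n + h·f(x_n, w_n).
x=1.000000, w=1.100000: f=2.953471 → w ← 1.100000 + 0.28·2.953471 = 1.926972
x=1.280000, w=1.926972: f=4.657802 → w ← 1.926972 + 0.28·4.657802 = 3.231156
x=1.560000, w=3.231156: f=7.203762 → w ← 3.231156 + 0.28·7.203762 = 5.248210
x=1.840000, w=5.248210: f=11.040546 → w ← 5.248210 + 0.28·11.040546 = 8.339563
w(2.12) ≈ 8.3396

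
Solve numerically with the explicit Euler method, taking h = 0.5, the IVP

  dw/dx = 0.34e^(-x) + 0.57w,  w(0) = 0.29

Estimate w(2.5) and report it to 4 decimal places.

1.8734

Euler: w_{n+1} = w_n + h·f(x_n, w_n).
x=0.000000, w=0.290000: f=0.505300 → w ← 0.290000 + 0.5·0.505300 = 0.542650
x=0.500000, w=0.542650: f=0.515531 → w ← 0.542650 + 0.5·0.515531 = 0.800415
x=1.000000, w=0.800415: f=0.581316 → w ← 0.800415 + 0.5·0.581316 = 1.091073
x=1.500000, w=1.091073: f=0.697776 → w ← 1.091073 + 0.5·0.697776 = 1.439961
x=2.000000, w=1.439961: f=0.866792 → w ← 1.439961 + 0.5·0.866792 = 1.873357
w(2.5) ≈ 1.8734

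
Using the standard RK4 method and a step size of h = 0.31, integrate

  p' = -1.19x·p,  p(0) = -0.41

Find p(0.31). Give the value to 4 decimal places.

RK4: k1 = f(x_n, p_n); k2 = f(x_n + h/2, p_n + (h/2)·k1); k3 = f(x_n + h/2, p_n + (h/2)·k2); k4 = f(x_n + h, p_n + h·k3); p_{n+1} = p_n + (h/6)·(k1 + 2k2 + 2k3 + k4).
x=0.000000, p=-0.410000:
  k1 = f(0.000000, -0.410000) = 0.000000
  k2 = f(0.155000, -0.410000) = 0.075624
  k3 = f(0.155000, -0.398278) = 0.073462
  k4 = f(0.310000, -0.387227) = 0.142848
  p ← -0.410000 + (0.31/6)·(k1 + 2k2 + 2k3 + k4) = -0.387214
p(0.31) ≈ -0.3872

-0.3872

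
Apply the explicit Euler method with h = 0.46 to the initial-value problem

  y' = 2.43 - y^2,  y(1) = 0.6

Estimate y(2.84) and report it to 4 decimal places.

Euler: y_{n+1} = y_n + h·f(t_n, y_n).
t=1.000000, y=0.600000: f=2.070000 → y ← 0.600000 + 0.46·2.070000 = 1.552200
t=1.460000, y=1.552200: f=0.020675 → y ← 1.552200 + 0.46·0.020675 = 1.561711
t=1.920000, y=1.561711: f=-0.008940 → y ← 1.561711 + 0.46·(-0.008940) = 1.557598
t=2.380000, y=1.557598: f=0.003888 → y ← 1.557598 + 0.46·0.003888 = 1.559387
y(2.84) ≈ 1.5594

1.5594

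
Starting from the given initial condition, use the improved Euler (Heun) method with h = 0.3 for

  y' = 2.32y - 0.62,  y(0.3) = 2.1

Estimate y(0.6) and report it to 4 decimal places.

3.8195

Heun: k1 = f(x_n, y_n); k2 = f(x_n + h, y_n + h·k1); y_{n+1} = y_n + (h/2)·(k1 + k2).
x=0.300000, y=2.100000:
  k1 = f(0.300000, 2.100000) = 4.252000
  k2 = f(0.600000, 3.375600) = 7.211392
  y ← 2.100000 + (0.3/2)·(4.252000 + 7.211392) = 3.819509
y(0.6) ≈ 3.8195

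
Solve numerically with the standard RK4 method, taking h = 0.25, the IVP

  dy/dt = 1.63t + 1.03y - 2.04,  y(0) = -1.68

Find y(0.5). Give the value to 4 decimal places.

-3.9021

RK4: k1 = f(t_n, y_n); k2 = f(t_n + h/2, y_n + (h/2)·k1); k3 = f(t_n + h/2, y_n + (h/2)·k2); k4 = f(t_n + h, y_n + h·k3); y_{n+1} = y_n + (h/6)·(k1 + 2k2 + 2k3 + k4).
t=0.000000, y=-1.680000:
  k1 = f(0.000000, -1.680000) = -3.770400
  k2 = f(0.125000, -2.151300) = -4.052089
  k3 = f(0.125000, -2.186511) = -4.088356
  k4 = f(0.250000, -2.702089) = -4.415652
  y ← -1.680000 + (0.25/6)·(k1 + 2k2 + 2k3 + k4) = -2.699456
t=0.250000, y=-2.699456:
  k1 = f(0.250000, -2.699456) = -4.412940
  k2 = f(0.375000, -3.251073) = -4.777356
  k3 = f(0.375000, -3.296625) = -4.824274
  k4 = f(0.500000, -3.905524) = -5.247690
  y ← -2.699456 + (0.25/6)·(k1 + 2k2 + 2k3 + k4) = -3.902118
y(0.5) ≈ -3.9021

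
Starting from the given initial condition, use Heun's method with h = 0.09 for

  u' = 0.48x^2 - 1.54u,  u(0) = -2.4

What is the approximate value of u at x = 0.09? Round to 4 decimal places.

-2.0902

Heun: k1 = f(x_n, u_n); k2 = f(x_n + h, u_n + h·k1); u_{n+1} = u_n + (h/2)·(k1 + k2).
x=0.000000, u=-2.400000:
  k1 = f(0.000000, -2.400000) = 3.696000
  k2 = f(0.090000, -2.067360) = 3.187622
  u ← -2.400000 + (0.09/2)·(3.696000 + 3.187622) = -2.090237
u(0.09) ≈ -2.0902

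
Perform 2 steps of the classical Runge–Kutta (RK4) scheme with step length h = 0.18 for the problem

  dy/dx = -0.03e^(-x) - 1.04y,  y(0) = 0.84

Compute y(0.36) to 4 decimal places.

RK4: k1 = f(x_n, y_n); k2 = f(x_n + h/2, y_n + (h/2)·k1); k3 = f(x_n + h/2, y_n + (h/2)·k2); k4 = f(x_n + h, y_n + h·k3); y_{n+1} = y_n + (h/6)·(k1 + 2k2 + 2k3 + k4).
x=0.000000, y=0.840000:
  k1 = f(0.000000, 0.840000) = -0.903600
  k2 = f(0.090000, 0.758676) = -0.816441
  k3 = f(0.090000, 0.766520) = -0.824599
  k4 = f(0.180000, 0.691572) = -0.744293
  y ← 0.840000 + (0.18/6)·(k1 + 2k2 + 2k3 + k4) = 0.692101
x=0.180000, y=0.692101:
  k1 = f(0.180000, 0.692101) = -0.744843
  k2 = f(0.270000, 0.625065) = -0.672969
  k3 = f(0.270000, 0.631534) = -0.679696
  k4 = f(0.360000, 0.569755) = -0.613476
  y ← 0.692101 + (0.18/6)·(k1 + 2k2 + 2k3 + k4) = 0.570191
y(0.36) ≈ 0.5702

0.5702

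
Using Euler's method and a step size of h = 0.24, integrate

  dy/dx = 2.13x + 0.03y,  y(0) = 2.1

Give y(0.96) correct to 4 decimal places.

Euler: y_{n+1} = y_n + h·f(x_n, y_n).
x=0.000000, y=2.100000: f=0.063000 → y ← 2.100000 + 0.24·0.063000 = 2.115120
x=0.240000, y=2.115120: f=0.574654 → y ← 2.115120 + 0.24·0.574654 = 2.253037
x=0.480000, y=2.253037: f=1.089991 → y ← 2.253037 + 0.24·1.089991 = 2.514635
x=0.720000, y=2.514635: f=1.609039 → y ← 2.514635 + 0.24·1.609039 = 2.900804
y(0.96) ≈ 2.9008

2.9008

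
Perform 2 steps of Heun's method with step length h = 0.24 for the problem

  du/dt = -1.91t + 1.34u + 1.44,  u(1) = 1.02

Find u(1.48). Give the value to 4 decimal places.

Heun: k1 = f(t_n, u_n); k2 = f(t_n + h, u_n + h·k1); u_{n+1} = u_n + (h/2)·(k1 + k2).
t=1.000000, u=1.020000:
  k1 = f(1.000000, 1.020000) = 0.896800
  k2 = f(1.240000, 1.235232) = 0.726811
  u ← 1.020000 + (0.24/2)·(0.896800 + 0.726811) = 1.214833
t=1.240000, u=1.214833:
  k1 = f(1.240000, 1.214833) = 0.699477
  k2 = f(1.480000, 1.382708) = 0.466028
  u ← 1.214833 + (0.24/2)·(0.699477 + 0.466028) = 1.354694
u(1.48) ≈ 1.3547

1.3547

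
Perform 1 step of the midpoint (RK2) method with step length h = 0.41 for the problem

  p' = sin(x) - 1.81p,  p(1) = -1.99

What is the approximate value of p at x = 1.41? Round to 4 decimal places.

Midpoint: k1 = f(x_n, p_n); k2 = f(x_n + h/2, p_n + (h/2)·k1); p_{n+1} = p_n + h·k2.
x=1.000000, p=-1.990000:
  k1 = f(1.000000, -1.990000) = 4.443371
  k2 = f(1.205000, -1.079109) = 2.887026
  p ← -1.990000 + 0.41·2.887026 = -0.806319
p(1.41) ≈ -0.8063

-0.8063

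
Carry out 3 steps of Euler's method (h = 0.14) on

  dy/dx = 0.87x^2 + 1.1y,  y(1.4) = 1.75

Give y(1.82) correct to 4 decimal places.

Euler: y_{n+1} = y_n + h·f(x_n, y_n).
x=1.400000, y=1.750000: f=3.630200 → y ← 1.750000 + 0.14·3.630200 = 2.258228
x=1.540000, y=2.258228: f=4.547343 → y ← 2.258228 + 0.14·4.547343 = 2.894856
x=1.680000, y=2.894856: f=5.639830 → y ← 2.894856 + 0.14·5.639830 = 3.684432
y(1.82) ≈ 3.6844

3.6844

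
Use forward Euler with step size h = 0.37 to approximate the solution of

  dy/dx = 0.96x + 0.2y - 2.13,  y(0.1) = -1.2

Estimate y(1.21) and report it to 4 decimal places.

-3.5115

Euler: y_{n+1} = y_n + h·f(x_n, y_n).
x=0.100000, y=-1.200000: f=-2.274000 → y ← -1.200000 + 0.37·(-2.274000) = -2.041380
x=0.470000, y=-2.041380: f=-2.087076 → y ← -2.041380 + 0.37·(-2.087076) = -2.813598
x=0.840000, y=-2.813598: f=-1.886320 → y ← -2.813598 + 0.37·(-1.886320) = -3.511536
y(1.21) ≈ -3.5115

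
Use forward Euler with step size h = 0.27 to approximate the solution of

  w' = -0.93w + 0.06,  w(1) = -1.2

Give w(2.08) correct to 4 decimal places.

-0.3332

Euler: w_{n+1} = w_n + h·f(s_n, w_n).
s=1.000000, w=-1.200000: f=1.176000 → w ← -1.200000 + 0.27·1.176000 = -0.882480
s=1.270000, w=-0.882480: f=0.880706 → w ← -0.882480 + 0.27·0.880706 = -0.644689
s=1.540000, w=-0.644689: f=0.659561 → w ← -0.644689 + 0.27·0.659561 = -0.466608
s=1.810000, w=-0.466608: f=0.493945 → w ← -0.466608 + 0.27·0.493945 = -0.333243
w(2.08) ≈ -0.3332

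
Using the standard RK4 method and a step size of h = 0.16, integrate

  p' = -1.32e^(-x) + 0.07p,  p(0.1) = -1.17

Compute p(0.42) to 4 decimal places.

-1.5275

RK4: k1 = f(x_n, p_n); k2 = f(x_n + h/2, p_n + (h/2)·k1); k3 = f(x_n + h/2, p_n + (h/2)·k2); k4 = f(x_n + h, p_n + h·k3); p_{n+1} = p_n + (h/6)·(k1 + 2k2 + 2k3 + k4).
x=0.100000, p=-1.170000:
  k1 = f(0.100000, -1.170000) = -1.276285
  k2 = f(0.180000, -1.272103) = -1.191604
  k3 = f(0.180000, -1.265328) = -1.191130
  k4 = f(0.260000, -1.360581) = -1.113029
  p ← -1.170000 + (0.16/6)·(k1 + 2k2 + 2k3 + k4) = -1.360794
x=0.260000, p=-1.360794:
  k1 = f(0.260000, -1.360794) = -1.113044
  k2 = f(0.340000, -1.449838) = -1.041025
  k3 = f(0.340000, -1.444076) = -1.040622
  k4 = f(0.420000, -1.527294) = -0.974212
  p ← -1.360794 + (0.16/6)·(k1 + 2k2 + 2k3 + k4) = -1.527476
p(0.42) ≈ -1.5275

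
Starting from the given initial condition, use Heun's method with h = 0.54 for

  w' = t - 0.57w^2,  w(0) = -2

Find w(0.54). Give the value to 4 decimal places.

Heun: k1 = f(t_n, w_n); k2 = f(t_n + h, w_n + h·k1); w_{n+1} = w_n + (h/2)·(k1 + k2).
t=0.000000, w=-2.000000:
  k1 = f(0.000000, -2.000000) = -2.280000
  k2 = f(0.540000, -3.231200) = -5.411172
  w ← -2.000000 + (0.54/2)·(-2.280000 + (-5.411172)) = -4.076617
w(0.54) ≈ -4.0766

-4.0766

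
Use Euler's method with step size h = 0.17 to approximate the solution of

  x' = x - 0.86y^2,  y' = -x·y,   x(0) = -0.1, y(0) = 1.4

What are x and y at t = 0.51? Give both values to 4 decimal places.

-1.2376, 1.7203

Euler on (x,y): x_{n+1} = x_n + h·x', y_{n+1} = y_n + h·y'.
0.000000: (-0.100000, 1.400000); f=(-1.785600, 0.140000) → (-0.403552, 1.423800)
0.170000: (-0.403552, 1.423800); f=(-2.146950, 0.574577) → (-0.768533, 1.521478)
0.340000: (-0.768533, 1.521478); f=(-2.759344, 1.169307) → (-1.237622, 1.720260)
(x(0.51), y(0.51)) ≈ (-1.2376, 1.7203)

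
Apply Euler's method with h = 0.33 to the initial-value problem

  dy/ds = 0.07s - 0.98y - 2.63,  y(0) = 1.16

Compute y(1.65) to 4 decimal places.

Euler: y_{n+1} = y_n + h·f(s_n, y_n).
s=0.000000, y=1.160000: f=-3.766800 → y ← 1.160000 + 0.33·(-3.766800) = -0.083044
s=0.330000, y=-0.083044: f=-2.525517 → y ← -0.083044 + 0.33·(-2.525517) = -0.916465
s=0.660000, y=-0.916465: f=-1.685665 → y ← -0.916465 + 0.33·(-1.685665) = -1.472734
s=0.990000, y=-1.472734: f=-1.117421 → y ← -1.472734 + 0.33·(-1.117421) = -1.841483
s=1.320000, y=-1.841483: f=-0.732947 → y ← -1.841483 + 0.33·(-0.732947) = -2.083355
y(1.65) ≈ -2.0834

-2.0834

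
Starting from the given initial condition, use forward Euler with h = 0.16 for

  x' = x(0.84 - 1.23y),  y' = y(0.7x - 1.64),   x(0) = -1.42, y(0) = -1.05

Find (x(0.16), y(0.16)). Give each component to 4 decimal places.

-1.9043, -0.6075

Euler on (x,y): x_{n+1} = x_n + h·x', y_{n+1} = y_n + h·y'.
0.000000: (-1.420000, -1.050000); f=(-3.026730, 2.765700) → (-1.904277, -0.607488)
(x(0.16), y(0.16)) ≈ (-1.9043, -0.6075)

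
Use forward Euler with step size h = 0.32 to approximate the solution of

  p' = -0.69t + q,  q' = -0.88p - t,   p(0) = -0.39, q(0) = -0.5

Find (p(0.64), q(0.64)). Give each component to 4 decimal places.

-0.7455, -0.3377

Euler on (p,q): p_{n+1} = p_n + h·p', q_{n+1} = q_n + h·q'.
0.000000: (-0.390000, -0.500000); f=(-0.500000, 0.343200) → (-0.550000, -0.390176)
0.320000: (-0.550000, -0.390176); f=(-0.610976, 0.164000) → (-0.745512, -0.337696)
(p(0.64), q(0.64)) ≈ (-0.7455, -0.3377)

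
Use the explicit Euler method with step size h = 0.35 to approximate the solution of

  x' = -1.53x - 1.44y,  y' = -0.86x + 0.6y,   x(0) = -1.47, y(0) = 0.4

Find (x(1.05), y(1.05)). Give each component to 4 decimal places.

-1.1069, 1.9428

Euler on (x,y): x_{n+1} = x_n + h·x', y_{n+1} = y_n + h·y'.
0.000000: (-1.470000, 0.400000); f=(1.673100, 1.504200) → (-0.884415, 0.926470)
0.350000: (-0.884415, 0.926470); f=(0.019038, 1.316479) → (-0.877752, 1.387238)
0.700000: (-0.877752, 1.387238); f=(-0.654662, 1.587209) → (-1.106883, 1.942761)
(x(1.05), y(1.05)) ≈ (-1.1069, 1.9428)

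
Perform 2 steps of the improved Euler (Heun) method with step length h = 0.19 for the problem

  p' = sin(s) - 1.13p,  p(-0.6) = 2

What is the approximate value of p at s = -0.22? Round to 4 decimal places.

1.1917

Heun: k1 = f(s_n, p_n); k2 = f(s_n + h, p_n + h·k1); p_{n+1} = p_n + (h/2)·(k1 + k2).
s=-0.600000, p=2.000000:
  k1 = f(-0.600000, 2.000000) = -2.824642
  k2 = f(-0.410000, 1.463318) = -2.052159
  p ← 2.000000 + (0.19/2)·(-2.824642 + (-2.052159)) = 1.536704
s=-0.410000, p=1.536704:
  k1 = f(-0.410000, 1.536704) = -2.135085
  k2 = f(-0.220000, 1.131038) = -1.496302
  p ← 1.536704 + (0.19/2)·(-2.135085 + (-1.496302)) = 1.191722
p(-0.22) ≈ 1.1917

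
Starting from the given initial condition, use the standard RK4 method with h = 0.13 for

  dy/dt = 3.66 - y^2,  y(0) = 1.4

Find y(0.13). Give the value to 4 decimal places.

1.5837

RK4: k1 = f(t_n, y_n); k2 = f(t_n + h/2, y_n + (h/2)·k1); k3 = f(t_n + h/2, y_n + (h/2)·k2); k4 = f(t_n + h, y_n + h·k3); y_{n+1} = y_n + (h/6)·(k1 + 2k2 + 2k3 + k4).
t=0.000000, y=1.400000:
  k1 = f(0.000000, 1.400000) = 1.700000
  k2 = f(0.065000, 1.510500) = 1.378390
  k3 = f(0.065000, 1.489595) = 1.441106
  k4 = f(0.130000, 1.587344) = 1.140340
  y ← 1.400000 + (0.13/6)·(k1 + 2k2 + 2k3 + k4) = 1.583719
y(0.13) ≈ 1.5837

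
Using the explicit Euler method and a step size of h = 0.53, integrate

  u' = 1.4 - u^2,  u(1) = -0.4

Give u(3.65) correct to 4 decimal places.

Euler: u_{n+1} = u_n + h·f(x_n, u_n).
x=1.000000, u=-0.400000: f=1.240000 → u ← -0.400000 + 0.53·1.240000 = 0.257200
x=1.530000, u=0.257200: f=1.333848 → u ← 0.257200 + 0.53·1.333848 = 0.964140
x=2.060000, u=0.964140: f=0.470435 → u ← 0.964140 + 0.53·0.470435 = 1.213470
x=2.590000, u=1.213470: f=-0.072510 → u ← 1.213470 + 0.53·(-0.072510) = 1.175040
x=3.120000, u=1.175040: f=0.019281 → u ← 1.175040 + 0.53·0.019281 = 1.185259
u(3.65) ≈ 1.1853

1.1853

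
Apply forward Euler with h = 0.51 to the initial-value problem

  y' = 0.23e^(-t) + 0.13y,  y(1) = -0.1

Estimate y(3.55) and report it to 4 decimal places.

Euler: y_{n+1} = y_n + h·f(t_n, y_n).
t=1.000000, y=-0.100000: f=0.071612 → y ← -0.100000 + 0.51·0.071612 = -0.063478
t=1.510000, y=-0.063478: f=0.042557 → y ← -0.063478 + 0.51·0.042557 = -0.041774
t=2.020000, y=-0.041774: f=0.025080 → y ← -0.041774 + 0.51·0.025080 = -0.028983
t=2.530000, y=-0.028983: f=0.014554 → y ← -0.028983 + 0.51·0.014554 = -0.021560
t=3.040000, y=-0.021560: f=0.008199 → y ← -0.021560 + 0.51·0.008199 = -0.017379
y(3.55) ≈ -0.0174

-0.0174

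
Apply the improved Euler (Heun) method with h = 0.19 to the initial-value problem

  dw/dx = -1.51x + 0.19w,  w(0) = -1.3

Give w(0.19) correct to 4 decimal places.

Heun: k1 = f(x_n, w_n); k2 = f(x_n + h, w_n + h·k1); w_{n+1} = w_n + (h/2)·(k1 + k2).
x=0.000000, w=-1.300000:
  k1 = f(0.000000, -1.300000) = -0.247000
  k2 = f(0.190000, -1.346930) = -0.542817
  w ← -1.300000 + (0.19/2)·(-0.247000 + (-0.542817)) = -1.375033
w(0.19) ≈ -1.3750

-1.3750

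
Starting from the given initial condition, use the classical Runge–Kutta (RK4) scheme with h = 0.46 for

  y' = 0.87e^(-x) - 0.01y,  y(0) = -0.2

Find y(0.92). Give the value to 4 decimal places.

0.3224

RK4: k1 = f(x_n, y_n); k2 = f(x_n + h/2, y_n + (h/2)·k1); k3 = f(x_n + h/2, y_n + (h/2)·k2); k4 = f(x_n + h, y_n + h·k3); y_{n+1} = y_n + (h/6)·(k1 + 2k2 + 2k3 + k4).
x=0.000000, y=-0.200000:
  k1 = f(0.000000, -0.200000) = 0.872000
  k2 = f(0.230000, 0.000560) = 0.691239
  k3 = f(0.230000, -0.041015) = 0.691654
  k4 = f(0.460000, 0.118161) = 0.548035
  y ← -0.200000 + (0.46/6)·(k1 + 2k2 + 2k3 + k4) = 0.120913
x=0.460000, y=0.120913:
  k1 = f(0.460000, 0.120913) = 0.548008
  k2 = f(0.690000, 0.246955) = 0.433902
  k3 = f(0.690000, 0.220710) = 0.434164
  k4 = f(0.920000, 0.320628) = 0.343505
  y ← 0.120913 + (0.46/6)·(k1 + 2k2 + 2k3 + k4) = 0.322366
y(0.92) ≈ 0.3224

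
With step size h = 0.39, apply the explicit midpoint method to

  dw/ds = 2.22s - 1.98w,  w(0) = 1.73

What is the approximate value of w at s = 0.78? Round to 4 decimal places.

0.9435

Midpoint: k1 = f(s_n, w_n); k2 = f(s_n + h/2, w_n + (h/2)·k1); w_{n+1} = w_n + h·k2.
s=0.000000, w=1.730000:
  k1 = f(0.000000, 1.730000) = -3.425400
  k2 = f(0.195000, 1.062047) = -1.669953
  w ← 1.730000 + 0.39·(-1.669953) = 1.078718
s=0.390000, w=1.078718:
  k1 = f(0.390000, 1.078718) = -1.270062
  k2 = f(0.585000, 0.831056) = -0.346791
  w ← 1.078718 + 0.39·(-0.346791) = 0.943470
w(0.78) ≈ 0.9435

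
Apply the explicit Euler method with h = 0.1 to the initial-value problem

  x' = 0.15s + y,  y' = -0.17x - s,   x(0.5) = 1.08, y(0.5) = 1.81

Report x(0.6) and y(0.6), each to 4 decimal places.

1.2685, 1.7416

Euler on (x,y): x_{n+1} = x_n + h·x', y_{n+1} = y_n + h·y'.
0.500000: (1.080000, 1.810000); f=(1.885000, -0.683600) → (1.268500, 1.741640)
(x(0.6), y(0.6)) ≈ (1.2685, 1.7416)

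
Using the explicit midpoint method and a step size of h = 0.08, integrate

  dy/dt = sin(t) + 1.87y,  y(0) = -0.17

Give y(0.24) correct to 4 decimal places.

Midpoint: k1 = f(t_n, y_n); k2 = f(t_n + h/2, y_n + (h/2)·k1); y_{n+1} = y_n + h·k2.
t=0.000000, y=-0.170000:
  k1 = f(0.000000, -0.170000) = -0.317900
  k2 = f(0.040000, -0.182716) = -0.301690
  y ← -0.170000 + 0.08·(-0.301690) = -0.194135
t=0.080000, y=-0.194135:
  k1 = f(0.080000, -0.194135) = -0.283118
  k2 = f(0.120000, -0.205460) = -0.264498
  y ← -0.194135 + 0.08·(-0.264498) = -0.215295
t=0.160000, y=-0.215295:
  k1 = f(0.160000, -0.215295) = -0.243283
  k2 = f(0.200000, -0.225026) = -0.222130
  y ← -0.215295 + 0.08·(-0.222130) = -0.233065
y(0.24) ≈ -0.2331

-0.2331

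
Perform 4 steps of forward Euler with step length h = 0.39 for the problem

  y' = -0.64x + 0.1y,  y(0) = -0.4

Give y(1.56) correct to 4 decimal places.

-1.0655

Euler: y_{n+1} = y_n + h·f(x_n, y_n).
x=0.000000, y=-0.400000: f=-0.040000 → y ← -0.400000 + 0.39·(-0.040000) = -0.415600
x=0.390000, y=-0.415600: f=-0.291160 → y ← -0.415600 + 0.39·(-0.291160) = -0.529152
x=0.780000, y=-0.529152: f=-0.552115 → y ← -0.529152 + 0.39·(-0.552115) = -0.744477
x=1.170000, y=-0.744477: f=-0.823248 → y ← -0.744477 + 0.39·(-0.823248) = -1.065544
y(1.56) ≈ -1.0655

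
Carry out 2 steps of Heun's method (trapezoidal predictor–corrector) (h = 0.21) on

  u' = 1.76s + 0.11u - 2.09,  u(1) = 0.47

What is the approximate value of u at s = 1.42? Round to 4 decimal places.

Heun: k1 = f(s_n, u_n); k2 = f(s_n + h, u_n + h·k1); u_{n+1} = u_n + (h/2)·(k1 + k2).
s=1.000000, u=0.470000:
  k1 = f(1.000000, 0.470000) = -0.278300
  k2 = f(1.210000, 0.411557) = 0.084871
  u ← 0.470000 + (0.21/2)·(-0.278300 + 0.084871) = 0.449690
s=1.210000, u=0.449690:
  k1 = f(1.210000, 0.449690) = 0.089066
  k2 = f(1.420000, 0.468394) = 0.460723
  u ← 0.449690 + (0.21/2)·(0.089066 + 0.460723) = 0.507418
u(1.42) ≈ 0.5074

0.5074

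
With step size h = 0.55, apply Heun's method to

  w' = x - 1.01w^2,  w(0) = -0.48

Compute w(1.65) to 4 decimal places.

0.5536

Heun: k1 = f(x_n, w_n); k2 = f(x_n + h, w_n + h·k1); w_{n+1} = w_n + (h/2)·(k1 + k2).
x=0.000000, w=-0.480000:
  k1 = f(0.000000, -0.480000) = -0.232704
  k2 = f(0.550000, -0.607987) = 0.176655
  w ← -0.480000 + (0.55/2)·(-0.232704 + 0.176655) = -0.495413
x=0.550000, w=-0.495413:
  k1 = f(0.550000, -0.495413) = 0.302111
  k2 = f(1.100000, -0.329252) = 0.990509
  w ← -0.495413 + (0.55/2)·(0.302111 + 0.990509) = -0.139943
x=1.100000, w=-0.139943:
  k1 = f(1.100000, -0.139943) = 1.080220
  k2 = f(1.650000, 0.454178) = 1.441659
  w ← -0.139943 + (0.55/2)·(1.080220 + 1.441659) = 0.553574
w(1.65) ≈ 0.5536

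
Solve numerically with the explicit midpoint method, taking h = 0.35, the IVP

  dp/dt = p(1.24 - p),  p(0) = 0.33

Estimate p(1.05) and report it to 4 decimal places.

Midpoint: k1 = f(t_n, p_n); k2 = f(t_n + h/2, p_n + (h/2)·k1); p_{n+1} = p_n + h·k2.
t=0.000000, p=0.330000:
  k1 = f(0.000000, 0.330000) = 0.300300
  k2 = f(0.175000, 0.382553) = 0.328019
  p ← 0.330000 + 0.35·0.328019 = 0.444807
t=0.350000, p=0.444807:
  k1 = f(0.350000, 0.444807) = 0.353707
  k2 = f(0.525000, 0.506705) = 0.371564
  p ← 0.444807 + 0.35·0.371564 = 0.574854
t=0.700000, p=0.574854:
  k1 = f(0.700000, 0.574854) = 0.382362
  k2 = f(0.875000, 0.641767) = 0.383926
  p ← 0.574854 + 0.35·0.383926 = 0.709228
p(1.05) ≈ 0.7092

0.7092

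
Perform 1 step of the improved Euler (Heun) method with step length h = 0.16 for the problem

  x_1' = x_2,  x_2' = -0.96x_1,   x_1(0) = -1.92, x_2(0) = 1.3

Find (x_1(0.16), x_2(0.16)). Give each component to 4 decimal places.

Heun on (x_1,x_2): k1 = f(t_n, state_n); k2 = f(t_n + h, state_n + h·k1); state_{n+1} = state_n + (h/2)·(k1 + k2).
0.000000: (-1.920000, 1.300000)
  k1 = (1.300000, 1.843200)
  predictor → (-1.712000, 1.594912)
  k2 = (1.594912, 1.643520)
  → (-1.688407, 1.578938)
(x_1(0.16), x_2(0.16)) ≈ (-1.6884, 1.5789)

-1.6884, 1.5789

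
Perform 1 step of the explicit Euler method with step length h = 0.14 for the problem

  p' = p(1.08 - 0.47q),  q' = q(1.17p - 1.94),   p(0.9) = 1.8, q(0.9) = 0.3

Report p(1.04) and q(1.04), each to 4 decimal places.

Euler on (p,q): p_{n+1} = p_n + h·p', q_{n+1} = q_n + h·q'.
0.900000: (1.800000, 0.300000); f=(1.690200, 0.049800) → (2.036628, 0.306972)
(p(1.04), q(1.04)) ≈ (2.0366, 0.3070)

2.0366, 0.3070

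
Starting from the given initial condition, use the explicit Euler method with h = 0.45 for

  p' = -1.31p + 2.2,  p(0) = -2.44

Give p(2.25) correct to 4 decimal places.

Euler: p_{n+1} = p_n + h·f(x_n, p_n).
x=0.000000, p=-2.440000: f=5.396400 → p ← -2.440000 + 0.45·5.396400 = -0.011620
x=0.450000, p=-0.011620: f=2.215222 → p ← -0.011620 + 0.45·2.215222 = 0.985230
x=0.900000, p=0.985230: f=0.909349 → p ← 0.985230 + 0.45·0.909349 = 1.394437
x=1.350000, p=1.394437: f=0.373288 → p ← 1.394437 + 0.45·0.373288 = 1.562416
x=1.800000, p=1.562416: f=0.153235 → p ← 1.562416 + 0.45·0.153235 = 1.631372
p(2.25) ≈ 1.6314

1.6314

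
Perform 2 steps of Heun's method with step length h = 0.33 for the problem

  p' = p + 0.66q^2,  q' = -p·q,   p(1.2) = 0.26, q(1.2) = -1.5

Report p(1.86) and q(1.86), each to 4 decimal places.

Heun on (p,q): k1 = f(t_n, state_n); k2 = f(t_n + h, state_n + h·k1); state_{n+1} = state_n + (h/2)·(k1 + k2).
1.200000: (0.260000, -1.500000)
  k1 = (1.745000, 0.390000)
  predictor → (0.835850, -1.371300)
  k2 = (2.076956, 1.146201)
  → (0.890623, -1.246527)
1.530000: (0.890623, -1.246527)
  k1 = (1.916150, 1.110185)
  predictor → (1.522952, -0.880166)
  k2 = (2.034249, 1.340450)
  → (1.542439, -0.842172)
(p(1.86), q(1.86)) ≈ (1.5424, -0.8422)

1.5424, -0.8422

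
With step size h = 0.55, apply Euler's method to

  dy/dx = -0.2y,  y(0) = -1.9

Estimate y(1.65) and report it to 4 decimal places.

Euler: y_{n+1} = y_n + h·f(x_n, y_n).
x=0.000000, y=-1.900000: f=0.380000 → y ← -1.900000 + 0.55·0.380000 = -1.691000
x=0.550000, y=-1.691000: f=0.338200 → y ← -1.691000 + 0.55·0.338200 = -1.504990
x=1.100000, y=-1.504990: f=0.300998 → y ← -1.504990 + 0.55·0.300998 = -1.339441
y(1.65) ≈ -1.3394

-1.3394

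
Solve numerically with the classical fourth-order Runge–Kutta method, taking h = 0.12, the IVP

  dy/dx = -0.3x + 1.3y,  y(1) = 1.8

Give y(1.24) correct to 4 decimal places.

RK4: k1 = f(x_n, y_n); k2 = f(x_n + h/2, y_n + (h/2)·k1); k3 = f(x_n + h/2, y_n + (h/2)·k2); k4 = f(x_n + h, y_n + h·k3); y_{n+1} = y_n + (h/6)·(k1 + 2k2 + 2k3 + k4).
x=1.000000, y=1.800000:
  k1 = f(1.000000, 1.800000) = 2.040000
  k2 = f(1.060000, 1.922400) = 2.181120
  k3 = f(1.060000, 1.930867) = 2.192127
  k4 = f(1.120000, 2.063055) = 2.345972
  y ← 1.800000 + (0.12/6)·(k1 + 2k2 + 2k3 + k4) = 2.062649
x=1.120000, y=2.062649:
  k1 = f(1.120000, 2.062649) = 2.345444
  k2 = f(1.180000, 2.203376) = 2.510389
  k3 = f(1.180000, 2.213273) = 2.523254
  k4 = f(1.240000, 2.365440) = 2.703072
  y ← 2.062649 + (0.12/6)·(k1 + 2k2 + 2k3 + k4) = 2.364965
y(1.24) ≈ 2.3650

2.3650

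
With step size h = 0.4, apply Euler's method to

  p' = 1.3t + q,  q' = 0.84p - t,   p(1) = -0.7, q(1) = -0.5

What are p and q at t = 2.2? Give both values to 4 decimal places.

0.1008, -2.5785

Euler on (p,q): p_{n+1} = p_n + h·p', q_{n+1} = q_n + h·q'.
1.000000: (-0.700000, -0.500000); f=(0.800000, -1.588000) → (-0.380000, -1.135200)
1.400000: (-0.380000, -1.135200); f=(0.684800, -1.719200) → (-0.106080, -1.822880)
1.800000: (-0.106080, -1.822880); f=(0.517120, -1.889107) → (0.100768, -2.578523)
(p(2.2), q(2.2)) ≈ (0.1008, -2.5785)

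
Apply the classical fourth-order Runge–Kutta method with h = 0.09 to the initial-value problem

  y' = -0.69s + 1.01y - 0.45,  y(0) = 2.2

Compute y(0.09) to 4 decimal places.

2.3641

RK4: k1 = f(s_n, y_n); k2 = f(s_n + h/2, y_n + (h/2)·k1); k3 = f(s_n + h/2, y_n + (h/2)·k2); k4 = f(s_n + h, y_n + h·k3); y_{n+1} = y_n + (h/6)·(k1 + 2k2 + 2k3 + k4).
s=0.000000, y=2.200000:
  k1 = f(0.000000, 2.200000) = 1.772000
  k2 = f(0.045000, 2.279740) = 1.821487
  k3 = f(0.045000, 2.281967) = 1.823737
  k4 = f(0.090000, 2.364136) = 1.875678
  y ← 2.200000 + (0.09/6)·(k1 + 2k2 + 2k3 + k4) = 2.364072
y(0.09) ≈ 2.3641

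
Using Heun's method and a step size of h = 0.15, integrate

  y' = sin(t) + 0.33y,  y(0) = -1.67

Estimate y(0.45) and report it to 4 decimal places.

-1.8333

Heun: k1 = f(t_n, y_n); k2 = f(t_n + h, y_n + h·k1); y_{n+1} = y_n + (h/2)·(k1 + k2).
t=0.000000, y=-1.670000:
  k1 = f(0.000000, -1.670000) = -0.551100
  k2 = f(0.150000, -1.752665) = -0.428941
  y ← -1.670000 + (0.15/2)·(-0.551100 + (-0.428941)) = -1.743503
t=0.150000, y=-1.743503:
  k1 = f(0.150000, -1.743503) = -0.425918
  k2 = f(0.300000, -1.807391) = -0.300919
  y ← -1.743503 + (0.15/2)·(-0.425918 + (-0.300919)) = -1.798016
t=0.300000, y=-1.798016:
  k1 = f(0.300000, -1.798016) = -0.297825
  k2 = f(0.450000, -1.842690) = -0.173122
  y ← -1.798016 + (0.15/2)·(-0.297825 + (-0.173122)) = -1.833337
y(0.45) ≈ -1.8333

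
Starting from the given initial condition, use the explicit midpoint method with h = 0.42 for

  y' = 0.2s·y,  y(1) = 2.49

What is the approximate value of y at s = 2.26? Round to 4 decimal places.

Midpoint: k1 = f(s_n, y_n); k2 = f(s_n + h/2, y_n + (h/2)·k1); y_{n+1} = y_n + h·k2.
s=1.000000, y=2.490000:
  k1 = f(1.000000, 2.490000) = 0.498000
  k2 = f(1.210000, 2.594580) = 0.627888
  y ← 2.490000 + 0.42·0.627888 = 2.753713
s=1.420000, y=2.753713:
  k1 = f(1.420000, 2.753713) = 0.782055
  k2 = f(1.630000, 2.917945) = 0.951250
  y ← 2.753713 + 0.42·0.951250 = 3.153238
s=1.840000, y=3.153238:
  k1 = f(1.840000, 3.153238) = 1.160392
  k2 = f(2.050000, 3.396920) = 1.392737
  y ← 3.153238 + 0.42·1.392737 = 3.738188
y(2.26) ≈ 3.7382

3.7382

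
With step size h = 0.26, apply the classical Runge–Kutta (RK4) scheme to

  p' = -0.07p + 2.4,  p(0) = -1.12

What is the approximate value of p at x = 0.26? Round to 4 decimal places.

RK4: k1 = f(x_n, p_n); k2 = f(x_n + h/2, p_n + (h/2)·k1); k3 = f(x_n + h/2, p_n + (h/2)·k2); k4 = f(x_n + h, p_n + h·k3); p_{n+1} = p_n + (h/6)·(k1 + 2k2 + 2k3 + k4).
x=0.000000, p=-1.120000:
  k1 = f(0.000000, -1.120000) = 2.478400
  k2 = f(0.130000, -0.797808) = 2.455847
  k3 = f(0.130000, -0.800740) = 2.456052
  k4 = f(0.260000, -0.481427) = 2.433700
  p ← -1.120000 + (0.26/6)·(k1 + 2k2 + 2k3 + k4) = -0.481444
p(0.26) ≈ -0.4814

-0.4814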